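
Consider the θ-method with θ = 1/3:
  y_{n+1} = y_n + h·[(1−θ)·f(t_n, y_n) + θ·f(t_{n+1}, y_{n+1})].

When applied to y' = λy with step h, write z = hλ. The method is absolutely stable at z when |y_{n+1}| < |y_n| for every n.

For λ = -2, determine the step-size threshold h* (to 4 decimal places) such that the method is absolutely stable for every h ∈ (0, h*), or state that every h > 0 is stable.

With y'=λy (z=hλ):
  y_{n+1} = y_n + z·[2/3·y_n + 1/3·y_{n+1}] ⇒ (1 − 1/3z)y_{n+1} = (1 + 2/3z)y_n
  so R(z) = (1 + 2/3z)/(1 − 1/3z).

Find x<0 with |R(x)|<1.
x=-0.33: |R|=0.7027
R=−1: 1+2/3x = −1+1/3x ⇒ -1/3x=2 ⇒ x=2/(-1/3)=-6.0000
Confirm numerically:
  x=-5.873: |R|=0.98569 <1
  x=-2.584: |R|=0.38825 <1
  x=-2.441: |R|=0.34589 <1
  x=-6.395: |R|=1.04204 >1
  x=-6.155: |R|=1.01693 >1
Interval (-6.0000, 0).

(-6.0000,0); λ=-2 ⇒ h* = (6)/2 = 3.0000.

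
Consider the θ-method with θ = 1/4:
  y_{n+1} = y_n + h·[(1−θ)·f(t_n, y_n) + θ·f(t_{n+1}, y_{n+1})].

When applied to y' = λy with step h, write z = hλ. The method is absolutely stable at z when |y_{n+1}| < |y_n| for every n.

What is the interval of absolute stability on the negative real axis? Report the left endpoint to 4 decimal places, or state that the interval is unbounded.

z∈(-4.0000,0).

With y'=λy (z=hλ):
  y_{n+1} = y_n + z·[3/4·y_n + 1/4·y_{n+1}] ⇒ (1 − 1/4z)y_{n+1} = (1 + 3/4z)y_n
  Hence R(z) = (1 + 3/4z)/(1 − 1/4z).

Boundary: |R(x)|=1, x<0.
x=-0.53: |R|=0.5320
R=−1: 1+3/4x = −1+1/4x ⇒ -1/2x=2 ⇒ x=2/(-1/2)=-4.0000
Confirm numerically:
  x=-3.340: |R|=0.82016 <1
  x=-2.328: |R|=0.47155 <1
  x=-2.287: |R|=0.45507 <1
  x=-1.743: |R|=0.21400 <1
  x=-4.181: |R|=1.04425 >1
  x=-4.064: |R|=1.01587 >1
Interval (-4.0000, 0).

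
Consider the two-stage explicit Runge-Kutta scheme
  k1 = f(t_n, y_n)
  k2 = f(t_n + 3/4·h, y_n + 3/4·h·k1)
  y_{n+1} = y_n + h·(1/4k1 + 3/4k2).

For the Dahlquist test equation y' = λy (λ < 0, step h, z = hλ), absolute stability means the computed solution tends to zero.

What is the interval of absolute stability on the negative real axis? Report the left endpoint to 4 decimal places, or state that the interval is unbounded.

(-1.7778, 0).

On y'=λy, z=hλ:
  k1=λy_n ⇒ h·k1=z·y_n;  k2=λ(1+3/4z)y_n ⇒ h·k2=z(1+3/4z)y_n
  y_{n+1}/y_n = 1 + 1/4z + 3/4z(1+3/4z) = 1 + z + 9/16z²
  so R(z) = 1 + z + 9/16z².

Need |R(x)|<1, x<0.
x=-1.44: |R|=0.7264
R=1: x+9/16x²=0 ⇒ x=−16/9=-1.7778; min R=1−1/(4·9/16)=0.5556>−1
Confirm numerically:
  x=-1.672: |R|=0.90052 <1
  x=-1.391: |R|=0.69737 <1
  x=-1.203: |R|=0.61106 <1
  x=-2.136: |R|=1.43040 >1
  x=-2.046: |R|=1.30869 >1
Stable set (-1.7778, 0).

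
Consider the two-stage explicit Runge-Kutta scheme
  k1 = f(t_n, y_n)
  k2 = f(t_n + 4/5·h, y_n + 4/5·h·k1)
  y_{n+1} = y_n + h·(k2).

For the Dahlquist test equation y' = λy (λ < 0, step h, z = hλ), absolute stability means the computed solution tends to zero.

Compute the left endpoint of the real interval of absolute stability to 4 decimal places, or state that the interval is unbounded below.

z* = -1.2500.

Set f=λy, z=hλ:
  k1=λy_n ⇒ h·k1=z·y_n;  k2=λ(1+4/5z)y_n ⇒ h·k2=z(1+4/5z)y_n
  y_{n+1}/y_n = 1 + z(1+4/5z) = 1 + z + 4/5z²
  so R(z) = 1 + z + 4/5z².

Find x<0 with |R(x)|<1.
x=-0.49: |R|=0.7021
R=1: x+4/5x²=0 ⇒ x=−5/4=-1.2500; min R=1−1/(4·4/5)=0.6875>−1
Confirm numerically:
  x=-0.898: |R|=0.74712 <1
  x=-0.794: |R|=0.71035 <1
  x=-0.704: |R|=0.69249 <1
  x=-1.805: |R|=1.80142 >1
  x=-1.540: |R|=1.35728 >1
So |R|<1 on (-1.2500, 0).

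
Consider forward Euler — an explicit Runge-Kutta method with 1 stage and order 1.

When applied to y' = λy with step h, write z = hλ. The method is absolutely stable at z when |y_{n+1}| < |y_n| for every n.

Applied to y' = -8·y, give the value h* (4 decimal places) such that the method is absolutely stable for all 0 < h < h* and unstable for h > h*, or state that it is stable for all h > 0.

(-2.0000,0); λ=-8 ⇒ h* = 0.2500.

With y'=λy (z=hλ):
  order 1, 1-stage ⇒ R(z)=1+z
  (e.g. R(-1.12)=-0.12000, |R|=0.12000)

Need |R(x)|<1, x<0.
x=-1.12: |R|=0.1200
|R(-2.25)|=1.2500 |R(-2.07)|=1.0700 |R(-1.98)|=0.9800
Bisect:
  x_lo=-2.5782 |R|=1.5782  x_hi=-0.1050 |R|=0.8950
  mid=-1.34159 |R|=0.34159 →hi
  mid=-1.95989 |R|=0.95989 →hi
  mid=-2.26904 |R|=1.26904 →lo
  mid=-2.11447 |R|=1.11447 →lo
  mid=-2.03718 |R|=1.03718 →lo
  mid=-1.99854 |R|=0.99854 →hi
  mid=-2.01786 |R|=1.01786 →lo
  mid=-2.00820 |R|=1.00820 →lo
  mid=-2.00337 |R|=1.00337 →lo
  mid=-2.00095 |R|=1.00095 →lo
  ...
  [-2.00005,-1.99990] ⇒ x*=-2.0000
So |R|<1 on (-2.0000, 0).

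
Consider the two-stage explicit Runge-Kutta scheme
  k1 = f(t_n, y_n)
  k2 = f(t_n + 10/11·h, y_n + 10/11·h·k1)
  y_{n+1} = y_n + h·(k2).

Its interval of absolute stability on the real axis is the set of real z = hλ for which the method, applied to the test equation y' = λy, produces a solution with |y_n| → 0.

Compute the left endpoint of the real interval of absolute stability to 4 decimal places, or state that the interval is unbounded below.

On y'=λy, z=hλ:
  k1=λy_n ⇒ h·k1=z·y_n;  k2=λ(1+10/11z)y_n ⇒ h·k2=z(1+10/11z)y_n
  y_{n+1}/y_n = 1 + z(1+10/11z) = 1 + z + 10/11z²
  so R(z) = 1 + z + 10/11z².

Solve |R(x)|<1 on ℝ⁻.
x=-0.42: |R|=0.7404
R=1: x+10/11x²=0 ⇒ x=−11/10=-1.1000; min R=1−1/(4·10/11)=0.7250>−1
Confirm numerically:
  x=-0.882: |R|=0.82520 <1
  x=-0.826: |R|=0.79425 <1
  x=-0.564: |R|=0.72518 <1
  x=-0.532: |R|=0.72529 <1
  x=-1.511: |R|=1.56456 >1
  x=-1.473: |R|=1.49948 >1
  x=-1.472: |R|=1.49780 >1
Stable set (-1.1000, 0).

z* = -1.1000.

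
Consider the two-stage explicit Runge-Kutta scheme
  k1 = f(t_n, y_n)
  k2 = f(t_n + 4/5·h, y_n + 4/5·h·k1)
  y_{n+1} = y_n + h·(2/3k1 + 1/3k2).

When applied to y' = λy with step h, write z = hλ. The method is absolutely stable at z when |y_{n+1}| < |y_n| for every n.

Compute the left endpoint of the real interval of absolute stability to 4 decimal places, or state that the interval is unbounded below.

Test eqn y'=λy, z=hλ:
  k1=λy_n ⇒ h·k1=z·y_n;  k2=λ(1+4/5z)y_n ⇒ h·k2=z(1+4/5z)y_n
  y_{n+1}/y_n = 1 + 2/3z + 1/3z(1+4/5z) = 1 + z + 4/15z²
  ⇒ R(z) = 1 + z + 4/15z².

Need |R(x)|<1, x<0.
x=-1.5: |R|=0.1000
R=1: x+4/15x²=0 ⇒ x=−15/4=-3.7500; min R=1−1/(4·4/15)=0.0625>−1
Confirm numerically:
  x=-3.207: |R|=0.53563 <1
  x=-2.667: |R|=0.22977 <1
  x=-2.106: |R|=0.07673 <1
  x=-4.127: |R|=1.41490 >1
  x=-4.066: |R|=1.34263 >1
  x=-3.889: |R|=1.14415 >1
Stable set (-3.7500, 0).

z* = -3.7500.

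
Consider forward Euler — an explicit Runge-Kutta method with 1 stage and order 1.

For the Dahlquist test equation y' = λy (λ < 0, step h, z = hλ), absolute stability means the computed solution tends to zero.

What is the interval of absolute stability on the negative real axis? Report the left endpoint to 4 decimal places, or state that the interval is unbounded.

Set f=λy, z=hλ:
  order 1, 1-stage ⇒ R(z)=1+z
  (e.g. R(-1.43)=-0.43000, |R|=0.43000)

Solve |R(x)|<1 on ℝ⁻.
x=-1.43: |R|=0.4300
|R(-2.1)|=1.1000 |R(-1.78)|=0.7800 |R(-0.87)|=0.1300
Bisect:
  x_lo=-2.7798 |R|=1.7798  x_hi=-0.1937 |R|=0.8063
  mid=-1.48679 |R|=0.48679 →hi
  mid=-2.13331 |R|=1.13331 →lo
  mid=-1.81005 |R|=0.81005 →hi
  mid=-1.97168 |R|=0.97168 →hi
  mid=-2.05250 |R|=1.05250 →lo
  mid=-2.01209 |R|=1.01209 →lo
  mid=-1.99188 |R|=0.99188 →hi
  mid=-2.00199 |R|=1.00199 →lo
  mid=-1.99693 |R|=0.99693 →hi
  ...
  [-2.00009,-1.99993] ⇒ x*=-2.0000
So |R|<1 on (-2.0000, 0).

(-2.0000, 0).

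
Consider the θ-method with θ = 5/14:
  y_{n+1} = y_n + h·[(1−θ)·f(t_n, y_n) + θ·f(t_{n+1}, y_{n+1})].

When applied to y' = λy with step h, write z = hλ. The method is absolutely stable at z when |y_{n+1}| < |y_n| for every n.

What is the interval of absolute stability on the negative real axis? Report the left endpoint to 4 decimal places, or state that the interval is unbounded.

(-7.0000, 0).

On y'=λy, z=hλ:
  y_{n+1} = y_n + z·[9/14·y_n + 5/14·y_{n+1}] ⇒ (1 − 5/14z)y_{n+1} = (1 + 9/14z)y_n
  ⇒ R(z) = (1 + 9/14z)/(1 − 5/14z).

Need |R(x)|<1, x<0.
x=-1.57: |R|=0.0059
R=−1: 1+9/14x = −1+5/14x ⇒ -2/7x=2 ⇒ x=2/(-2/7)=-7.0000
Confirm numerically:
  x=-5.093: |R|=0.80671 <1
  x=-4.414: |R|=0.71322 <1
  x=-3.801: |R|=0.61230 <1
  x=-7.468: |R|=1.03646 >1
  x=-7.429: |R|=1.03355 >1
  x=-7.281: |R|=1.02230 >1
Stable set (-7.0000, 0).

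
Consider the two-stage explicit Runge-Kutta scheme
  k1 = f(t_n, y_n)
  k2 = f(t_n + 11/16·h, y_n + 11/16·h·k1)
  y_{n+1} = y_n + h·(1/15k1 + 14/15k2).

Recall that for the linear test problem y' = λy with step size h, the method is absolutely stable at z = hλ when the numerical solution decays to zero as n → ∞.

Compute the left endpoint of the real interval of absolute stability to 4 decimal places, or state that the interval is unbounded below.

left endpoint -1.5584.

Test eqn y'=λy, z=hλ:
  k1=λy_n ⇒ h·k1=z·y_n;  k2=λ(1+11/16z)y_n ⇒ h·k2=z(1+11/16z)y_n
  y_{n+1}/y_n = 1 + 1/15z + 14/15z(1+11/16z) = 1 + z + 77/120z²
  R(z) = 1 + z + 77/120z².

Solve |R(x)|<1 on ℝ⁻.
x=-0.64: |R|=0.6228
R=1: x+77/120x²=0 ⇒ x=−120/77=-1.5584; min R=1−1/(4·77/120)=0.6104>−1
Confirm numerically:
  x=-1.454: |R|=0.90256 <1
  x=-1.324: |R|=0.80083 <1
  x=-1.274: |R|=0.76747 <1
  x=-2.079: |R|=1.69444 >1
  x=-2.063: |R|=1.66791 >1
So |R|<1 on (-1.5584, 0).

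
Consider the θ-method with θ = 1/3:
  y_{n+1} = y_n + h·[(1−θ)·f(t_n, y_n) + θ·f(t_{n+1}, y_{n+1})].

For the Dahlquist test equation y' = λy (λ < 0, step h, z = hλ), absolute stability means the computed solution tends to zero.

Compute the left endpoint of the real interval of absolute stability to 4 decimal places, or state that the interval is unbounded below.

left endpoint -6.0000.

Test eqn y'=λy, z=hλ:
  y_{n+1} = y_n + z·[2/3·y_n + 1/3·y_{n+1}] ⇒ (1 − 1/3z)y_{n+1} = (1 + 2/3z)y_n
  R(z) = (1 + 2/3z)/(1 − 1/3z).

Boundary: |R(x)|=1, x<0.
x=-0.57: |R|=0.5210
R=−1: 1+2/3x = −1+1/3x ⇒ -1/3x=2 ⇒ x=2/(-1/3)=-6.0000
Confirm numerically:
  x=-4.289: |R|=0.76526 <1
  x=-3.880: |R|=0.69186 <1
  x=-2.484: |R|=0.35886 <1
  x=-6.302: |R|=1.03247 >1
  x=-6.116: |R|=1.01272 >1
So |R|<1 on (-6.0000, 0).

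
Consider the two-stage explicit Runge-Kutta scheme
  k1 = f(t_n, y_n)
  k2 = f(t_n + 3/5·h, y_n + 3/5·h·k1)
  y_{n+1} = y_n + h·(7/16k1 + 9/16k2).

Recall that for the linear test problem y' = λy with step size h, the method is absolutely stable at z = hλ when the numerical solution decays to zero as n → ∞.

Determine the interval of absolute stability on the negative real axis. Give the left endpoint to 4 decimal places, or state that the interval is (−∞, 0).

(-2.9630, 0).

Test eqn y'=λy, z=hλ:
  k1=λy_n ⇒ h·k1=z·y_n;  k2=λ(1+3/5z)y_n ⇒ h·k2=z(1+3/5z)y_n
  y_{n+1}/y_n = 1 + 7/16z + 9/16z(1+3/5z) = 1 + z + 27/80z²
  ⇒ R(z) = 1 + z + 27/80z².

Need |R(x)|<1, x<0.
x=-1.09: |R|=0.3110
R=1: x+27/80x²=0 ⇒ x=−80/27=-2.9630; min R=1−1/(4·27/80)=0.2593>−1
Confirm numerically:
  x=-2.838: |R|=0.88031 <1
  x=-2.061: |R|=0.37261 <1
  x=-1.615: |R|=0.26528 <1
  x=-1.377: |R|=0.26294 <1
  x=-3.470: |R|=1.59380 >1
  x=-3.148: |R|=1.19659 >1
Stable set (-2.9630, 0).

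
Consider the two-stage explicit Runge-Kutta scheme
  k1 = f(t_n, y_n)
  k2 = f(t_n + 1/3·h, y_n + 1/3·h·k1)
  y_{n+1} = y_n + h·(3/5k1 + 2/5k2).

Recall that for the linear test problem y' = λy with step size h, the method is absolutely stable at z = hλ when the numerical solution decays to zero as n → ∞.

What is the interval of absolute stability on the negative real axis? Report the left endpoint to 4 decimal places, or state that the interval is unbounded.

(-7.5000, 0).

On y'=λy, z=hλ:
  k1=λy_n ⇒ h·k1=z·y_n;  k2=λ(1+1/3z)y_n ⇒ h·k2=z(1+1/3z)y_n
  y_{n+1}/y_n = 1 + 3/5z + 2/5z(1+1/3z) = 1 + z + 2/15z²
  so R(z) = 1 + z + 2/15z².

Find x<0 with |R(x)|<1.
x=-0.73: |R|=0.3411
R=1: x+2/15x²=0 ⇒ x=−15/2=-7.5000; min R=1−1/(4·2/15)=-0.8750>−1
Confirm numerically:
  x=-7.367: |R|=0.86936 <1
  x=-6.602: |R|=0.20952 <1
  x=-3.774: |R|=0.87492 <1
  x=-7.594: |R|=1.09518 >1
  x=-7.566: |R|=1.06658 >1
Stable set (-7.5000, 0).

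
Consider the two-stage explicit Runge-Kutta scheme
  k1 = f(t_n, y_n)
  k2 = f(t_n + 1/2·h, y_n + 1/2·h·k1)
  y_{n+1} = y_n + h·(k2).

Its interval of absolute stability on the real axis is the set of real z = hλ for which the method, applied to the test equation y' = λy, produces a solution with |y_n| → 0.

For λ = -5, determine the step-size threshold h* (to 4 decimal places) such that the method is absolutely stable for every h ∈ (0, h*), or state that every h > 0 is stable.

Test eqn y'=λy, z=hλ:
  k1=λy_n ⇒ h·k1=z·y_n;  k2=λ(1+1/2z)y_n ⇒ h·k2=z(1+1/2z)y_n
  y_{n+1}/y_n = 1 + z(1+1/2z) = 1 + z + 1/2z²
  so R(z) = 1 + z + 1/2z².

Need |R(x)|<1, x<0.
x=-0.37: |R|=0.6985
R=1: x+1/2x²=0 ⇒ x=−2=-2.0000; min R=1−1/(4·1/2)=0.5000>−1
Confirm numerically:
  x=-1.699: |R|=0.74430 <1
  x=-1.684: |R|=0.73393 <1
  x=-0.888: |R|=0.50627 <1
  x=-2.504: |R|=1.63101 >1
  x=-2.101: |R|=1.10610 >1
Stable set (-2.0000, 0).

(-2.0000,0); λ=-5 ⇒ h* = (2)/5 = 0.4000.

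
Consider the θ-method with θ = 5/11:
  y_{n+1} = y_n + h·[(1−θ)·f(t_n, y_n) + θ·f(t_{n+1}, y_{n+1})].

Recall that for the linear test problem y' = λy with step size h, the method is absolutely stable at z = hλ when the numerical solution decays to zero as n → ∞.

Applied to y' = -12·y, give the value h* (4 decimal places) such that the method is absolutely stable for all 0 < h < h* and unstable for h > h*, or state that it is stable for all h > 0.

(-22.0000,0); λ=-12 ⇒ h* = (22)/12 = 1.8333.

Set f=λy, z=hλ:
  y_{n+1} = y_n + z·[6/11·y_n + 5/11·y_{n+1}] ⇒ (1 − 5/11z)y_{n+1} = (1 + 6/11z)y_n
  so R(z) = (1 + 6/11z)/(1 − 5/11z).

Need |R(x)|<1, x<0.
x=-1.66: |R|=0.0539
R=−1: 1+6/11x = −1+5/11x ⇒ -1/11x=2 ⇒ x=2/(-1/11)=-22.0000
Confirm numerically:
  x=-16.251: |R|=0.93768 <1
  x=-14.581: |R|=0.91158 <1
  x=-9.145: |R|=0.77338 <1
  x=-22.418: |R|=1.00340 >1
  x=-22.349: |R|=1.00284 >1
  x=-22.124: |R|=1.00102 >1
Interval (-22.0000, 0).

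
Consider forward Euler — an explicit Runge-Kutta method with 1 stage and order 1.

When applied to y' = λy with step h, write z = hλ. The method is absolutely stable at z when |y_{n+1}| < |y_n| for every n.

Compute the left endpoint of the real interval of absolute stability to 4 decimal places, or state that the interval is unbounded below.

On y'=λy, z=hλ:
  order 1, 1-stage ⇒ R(z)=1+z
  (e.g. R(-0.33)=0.67000, |R|=0.67000)

Boundary: |R(x)|=1, x<0.
x=-0.33: |R|=0.6700
|R(-1.97)|=0.9700 |R(-1.04)|=0.0400 |R(-0.58)|=0.4200
Bisect:
  x_lo=-2.7590 |R|=1.7590  x_hi=-0.3073 |R|=0.6927
  mid=-1.53314 |R|=0.53314 →hi
  mid=-2.14606 |R|=1.14606 →lo
  mid=-1.83960 |R|=0.83960 →hi
  mid=-1.99283 |R|=0.99283 →hi
  mid=-2.06945 |R|=1.06945 →lo
  mid=-2.03114 |R|=1.03114 →lo
  mid=-2.01199 |R|=1.01199 →lo
  mid=-2.00241 |R|=1.00241 →lo
  mid=-1.99762 |R|=0.99762 →hi
  ...
  [-2.00002,-1.99987] ⇒ x*=-2.0000
Interval (-2.0000, 0).

z* = -2.0000.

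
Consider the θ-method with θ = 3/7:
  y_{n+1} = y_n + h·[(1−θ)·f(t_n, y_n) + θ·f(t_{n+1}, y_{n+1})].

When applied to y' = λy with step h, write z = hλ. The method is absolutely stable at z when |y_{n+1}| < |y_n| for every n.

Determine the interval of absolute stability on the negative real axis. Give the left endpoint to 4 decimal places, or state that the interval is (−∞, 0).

(-14.0000, 0).

On y'=λy, z=hλ:
  y_{n+1} = y_n + z·[4/7·y_n + 3/7·y_{n+1}] ⇒ (1 − 3/7z)y_{n+1} = (1 + 4/7z)y_n
  Hence R(z) = (1 + 4/7z)/(1 − 3/7z).

Solve |R(x)|<1 on ℝ⁻.
x=-1.04: |R|=0.2806
R=−1: 1+4/7x = −1+3/7x ⇒ -1/7x=2 ⇒ x=2/(-1/7)=-14.0000
Confirm numerically:
  x=-13.487: |R|=0.98919 <1
  x=-11.482: |R|=0.93925 <1
  x=-11.238: |R|=0.93216 <1
  x=-6.807: |R|=0.73768 <1
  x=-14.503: |R|=1.00996 >1
  x=-14.159: |R|=1.00321 >1
So |R|<1 on (-14.0000, 0).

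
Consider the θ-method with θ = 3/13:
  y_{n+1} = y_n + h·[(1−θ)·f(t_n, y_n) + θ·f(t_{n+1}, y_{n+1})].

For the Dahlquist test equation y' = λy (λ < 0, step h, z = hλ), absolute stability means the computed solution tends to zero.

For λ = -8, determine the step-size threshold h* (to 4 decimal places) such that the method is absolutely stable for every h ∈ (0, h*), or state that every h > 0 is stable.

(-3.7143,0); λ=-8 ⇒ h* = (26/7)/8 = 0.4643.

Set f=λy, z=hλ:
  y_{n+1} = y_n + z·[10/13·y_n + 3/13·y_{n+1}] ⇒ (1 − 3/13z)y_{n+1} = (1 + 10/13z)y_n
  Hence R(z) = (1 + 10/13z)/(1 − 3/13z).

Need |R(x)|<1, x<0.
x=-1.78: |R|=0.2617
R=−1: 1+10/13x = −1+3/13x ⇒ -7/13x=2 ⇒ x=2/(-7/13)=-3.7143
Confirm numerically:
  x=-2.853: |R|=0.72035 <1
  x=-2.851: |R|=0.71962 <1
  x=-2.032: |R|=0.38333 <1
  x=-3.993: |R|=1.07811 >1
  x=-3.987: |R|=1.07648 >1
Stable set (-3.7143, 0).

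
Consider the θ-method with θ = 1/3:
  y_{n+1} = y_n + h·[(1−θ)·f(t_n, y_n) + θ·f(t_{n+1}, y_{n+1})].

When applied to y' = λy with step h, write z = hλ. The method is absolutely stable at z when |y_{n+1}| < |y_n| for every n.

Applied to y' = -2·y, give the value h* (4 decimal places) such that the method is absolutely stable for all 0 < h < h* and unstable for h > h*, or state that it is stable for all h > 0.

(-6.0000,0); λ=-2 ⇒ h* = (6)/2 = 3.0000.

On y'=λy, z=hλ:
  y_{n+1} = y_n + z·[2/3·y_n + 1/3·y_{n+1}] ⇒ (1 − 1/3z)y_{n+1} = (1 + 2/3z)y_n
  so R(z) = (1 + 2/3z)/(1 − 1/3z).

Boundary: |R(x)|=1, x<0.
x=-0.47: |R|=0.5937
R=−1: 1+2/3x = −1+1/3x ⇒ -1/3x=2 ⇒ x=2/(-1/3)=-6.0000
Confirm numerically:
  x=-3.972: |R|=0.70912 <1
  x=-3.826: |R|=0.68151 <1
  x=-3.777: |R|=0.67198 <1
  x=-3.408: |R|=0.59551 <1
  x=-6.441: |R|=1.04671 >1
  x=-6.276: |R|=1.02975 >1
  x=-6.126: |R|=1.01381 >1
Interval (-6.0000, 0).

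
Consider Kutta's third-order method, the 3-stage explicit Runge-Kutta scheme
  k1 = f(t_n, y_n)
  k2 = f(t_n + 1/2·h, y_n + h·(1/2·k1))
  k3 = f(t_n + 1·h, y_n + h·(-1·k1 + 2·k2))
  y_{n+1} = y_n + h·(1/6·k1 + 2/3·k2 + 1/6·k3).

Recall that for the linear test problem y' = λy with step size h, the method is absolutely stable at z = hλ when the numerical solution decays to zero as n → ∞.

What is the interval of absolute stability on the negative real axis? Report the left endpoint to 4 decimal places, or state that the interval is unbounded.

With y'=λy (z=hλ):
  order 3, 3-stage ⇒ R(z)=1+z+z^2/2+z^3/6
  (e.g. R(-1.3)=0.17883, |R|=0.17883)

Solve |R(x)|<1 on ℝ⁻.
x=-1.3: |R|=0.1788
|R(-2.71)|=1.3550 |R(-0.92)|=0.3734 |R(-0.86)|=0.4038
Bisect:
  x_lo=-2.9814 |R|=1.9539  x_hi=-0.3353 |R|=0.7146
  mid=-1.65836 |R|=0.04341 →hi
  mid=-2.31989 |R|=0.70984 →hi
  mid=-2.65065 |R|=1.24157 →lo
  mid=-2.48527 |R|=0.95539 →hi
  mid=-2.56796 |R|=1.09312 →lo
  mid=-2.52662 |R|=1.02295 →lo
  mid=-2.50594 |R|=0.98885 →hi
  mid=-2.51628 |R|=1.00582 →lo
  ...
  [-2.51289,-2.51273] ⇒ x*=-2.5127
So |R|<1 on (-2.5127, 0).

(-2.5127, 0).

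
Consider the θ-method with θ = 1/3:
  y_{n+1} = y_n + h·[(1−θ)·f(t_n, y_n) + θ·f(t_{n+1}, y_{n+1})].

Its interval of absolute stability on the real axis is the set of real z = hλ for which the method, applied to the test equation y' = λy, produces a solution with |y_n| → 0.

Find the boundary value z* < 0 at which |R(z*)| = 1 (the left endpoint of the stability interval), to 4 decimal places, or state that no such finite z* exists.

z* = -6.0000.

With y'=λy (z=hλ):
  y_{n+1} = y_n + z·[2/3·y_n + 1/3·y_{n+1}] ⇒ (1 − 1/3z)y_{n+1} = (1 + 2/3z)y_n
  R(z) = (1 + 2/3z)/(1 − 1/3z).

Solve |R(x)|<1 on ℝ⁻.
x=-1.15: |R|=0.1687
R=−1: 1+2/3x = −1+1/3x ⇒ -1/3x=2 ⇒ x=2/(-1/3)=-6.0000
Confirm numerically:
  x=-4.516: |R|=0.80255 <1
  x=-4.113: |R|=0.73471 <1
  x=-3.009: |R|=0.50225 <1
  x=-6.533: |R|=1.05591 >1
  x=-6.178: |R|=1.01939 >1
  x=-6.140: |R|=1.01532 >1
Stable set (-6.0000, 0).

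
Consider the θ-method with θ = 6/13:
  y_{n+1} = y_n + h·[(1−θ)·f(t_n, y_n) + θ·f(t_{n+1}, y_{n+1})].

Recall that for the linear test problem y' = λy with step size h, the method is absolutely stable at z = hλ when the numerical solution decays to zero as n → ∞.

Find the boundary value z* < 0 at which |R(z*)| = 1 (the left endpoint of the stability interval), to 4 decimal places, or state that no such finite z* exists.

z* = -26.0000.

Set f=λy, z=hλ:
  y_{n+1} = y_n + z·[7/13·y_n + 6/13·y_{n+1}] ⇒ (1 − 6/13z)y_{n+1} = (1 + 7/13z)y_n
  so R(z) = (1 + 7/13z)/(1 − 6/13z).

Need |R(x)|<1, x<0.
x=-1.61: |R|=0.0763
R=−1: 1+7/13x = −1+6/13x ⇒ -1/13x=2 ⇒ x=2/(-1/13)=-26.0000
Confirm numerically:
  x=-25.329: |R|=0.99593 <1
  x=-17.807: |R|=0.93163 <1
  x=-13.133: |R|=0.85983 <1
  x=-11.049: |R|=0.81145 <1
  x=-26.383: |R|=1.00224 >1
  x=-26.103: |R|=1.00061 >1
So |R|<1 on (-26.0000, 0).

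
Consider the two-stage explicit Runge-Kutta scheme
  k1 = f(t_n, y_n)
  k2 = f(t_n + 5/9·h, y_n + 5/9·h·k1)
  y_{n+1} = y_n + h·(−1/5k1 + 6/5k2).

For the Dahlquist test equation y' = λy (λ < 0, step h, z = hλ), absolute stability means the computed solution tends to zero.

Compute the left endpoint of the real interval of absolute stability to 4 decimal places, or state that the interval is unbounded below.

left endpoint -1.5000.

With y'=λy (z=hλ):
  k1=λy_n ⇒ h·k1=z·y_n;  k2=λ(1+5/9z)y_n ⇒ h·k2=z(1+5/9z)y_n
  y_{n+1}/y_n = 1 − 1/5z + 6/5z(1+5/9z) = 1 + z + 2/3z²
  Hence R(z) = 1 + z + 2/3z².

Find x<0 with |R(x)|<1.
x=-1.44: |R|=0.9424
R=1: x+2/3x²=0 ⇒ x=−3/2=-1.5000; min R=1−1/(4·2/3)=0.6250>−1
Confirm numerically:
  x=-1.191: |R|=0.75465 <1
  x=-1.149: |R|=0.73113 <1
  x=-1.099: |R|=0.70620 <1
  x=-2.034: |R|=1.72410 >1
  x=-1.960: |R|=1.60107 >1
Interval (-1.5000, 0).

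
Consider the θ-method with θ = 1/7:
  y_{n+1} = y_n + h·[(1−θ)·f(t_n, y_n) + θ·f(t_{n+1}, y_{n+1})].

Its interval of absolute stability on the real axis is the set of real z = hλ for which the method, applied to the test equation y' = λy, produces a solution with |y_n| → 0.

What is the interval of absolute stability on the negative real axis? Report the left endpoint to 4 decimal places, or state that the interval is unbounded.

On y'=λy, z=hλ:
  y_{n+1} = y_n + z·[6/7·y_n + 1/7·y_{n+1}] ⇒ (1 − 1/7z)y_{n+1} = (1 + 6/7z)y_n
  Hence R(z) = (1 + 6/7z)/(1 − 1/7z).

Find x<0 with |R(x)|<1.
x=-1.78: |R|=0.4191
R=−1: 1+6/7x = −1+1/7x ⇒ -5/7x=2 ⇒ x=2/(-5/7)=-2.8000
Confirm numerically:
  x=-2.762: |R|=0.98054 <1
  x=-1.984: |R|=0.54586 <1
  x=-1.596: |R|=0.29967 <1
  x=-3.367: |R|=1.27346 >1
  x=-3.222: |R|=1.20642 >1
  x=-3.170: |R|=1.18191 >1
So |R|<1 on (-2.8000, 0).

(-2.8000, 0).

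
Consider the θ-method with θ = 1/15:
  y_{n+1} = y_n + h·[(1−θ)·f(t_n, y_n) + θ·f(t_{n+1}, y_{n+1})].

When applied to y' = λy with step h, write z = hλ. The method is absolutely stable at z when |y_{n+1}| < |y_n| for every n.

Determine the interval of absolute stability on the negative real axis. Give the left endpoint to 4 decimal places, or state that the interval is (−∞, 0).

On y'=λy, z=hλ:
  y_{n+1} = y_n + z·[14/15·y_n + 1/15·y_{n+1}] ⇒ (1 − 1/15z)y_{n+1} = (1 + 14/15z)y_n
  R(z) = (1 + 14/15z)/(1 − 1/15z).

Find x<0 with |R(x)|<1.
x=-1.35: |R|=0.2385
R=−1: 1+14/15x = −1+1/15x ⇒ -13/15x=2 ⇒ x=2/(-13/15)=-2.3077
Confirm numerically:
  x=-1.941: |R|=0.71861 <1
  x=-1.561: |R|=0.41386 <1
  x=-1.361: |R|=0.24778 <1
  x=-1.121: |R|=0.04305 <1
  x=-2.856: |R|=1.39919 >1
  x=-2.410: |R|=1.07639 >1
Stable set (-2.3077, 0).

z∈(-2.3077,0).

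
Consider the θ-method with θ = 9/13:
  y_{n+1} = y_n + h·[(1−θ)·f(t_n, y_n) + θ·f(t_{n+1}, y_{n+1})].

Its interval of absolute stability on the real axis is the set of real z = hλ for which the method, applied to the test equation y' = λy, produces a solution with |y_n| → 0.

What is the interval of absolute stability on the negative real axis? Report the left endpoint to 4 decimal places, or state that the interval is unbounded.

With y'=λy (z=hλ):
  y_{n+1} = y_n + z·[4/13·y_n + 9/13·y_{n+1}] ⇒ (1 − 9/13z)y_{n+1} = (1 + 4/13z)y_n
  Hence R(z) = (1 + 4/13z)/(1 − 9/13z).

Need |R(x)|<1, x<0.
x=-1.07: |R|=0.3853
x=-2: |R|=0.1613
x=-10: |R|=0.2621
x=-100: |R|=0.4239
θ=9/13≥1/2 ⇒ |1+4/13x|<|1−9/13x| ∀x<0 ⇒ interval (−∞,0).

(−∞, 0) — no finite endpoint.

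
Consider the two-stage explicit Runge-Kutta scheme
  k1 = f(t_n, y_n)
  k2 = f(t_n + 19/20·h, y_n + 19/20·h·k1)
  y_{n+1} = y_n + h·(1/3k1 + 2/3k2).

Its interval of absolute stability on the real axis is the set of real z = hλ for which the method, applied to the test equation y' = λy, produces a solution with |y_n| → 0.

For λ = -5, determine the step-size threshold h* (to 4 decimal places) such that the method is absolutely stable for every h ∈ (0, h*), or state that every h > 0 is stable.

(-1.5789,0); λ=-5 ⇒ h* = (30/19)/5 = 0.3158.

Test eqn y'=λy, z=hλ:
  k1=λy_n ⇒ h·k1=z·y_n;  k2=λ(1+19/20z)y_n ⇒ h·k2=z(1+19/20z)y_n
  y_{n+1}/y_n = 1 + 1/3z + 2/3z(1+19/20z) = 1 + z + 19/30z²
  so R(z) = 1 + z + 19/30z².

Find x<0 with |R(x)|<1.
x=-0.35: |R|=0.7276
R=1: x+19/30x²=0 ⇒ x=−30/19=-1.5789; min R=1−1/(4·19/30)=0.6053>−1
Confirm numerically:
  x=-1.033: |R|=0.64282 <1
  x=-1.010: |R|=0.63606 <1
  x=-0.723: |R|=0.60806 <1
  x=-1.911: |R|=1.40188 >1
  x=-1.881: |R|=1.35984 >1
  x=-1.750: |R|=1.18958 >1
Stable set (-1.5789, 0).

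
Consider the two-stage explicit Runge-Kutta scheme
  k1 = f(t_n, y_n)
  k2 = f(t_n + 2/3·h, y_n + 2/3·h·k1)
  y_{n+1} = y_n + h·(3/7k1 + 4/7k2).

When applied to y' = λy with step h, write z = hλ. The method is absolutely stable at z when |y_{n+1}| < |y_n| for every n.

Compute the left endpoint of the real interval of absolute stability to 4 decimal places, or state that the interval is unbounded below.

With y'=λy (z=hλ):
  k1=λy_n ⇒ h·k1=z·y_n;  k2=λ(1+2/3z)y_n ⇒ h·k2=z(1+2/3z)y_n
  y_{n+1}/y_n = 1 + 3/7z + 4/7z(1+2/3z) = 1 + z + 8/21z²
  Hence R(z) = 1 + z + 8/21z².

Solve |R(x)|<1 on ℝ⁻.
x=-1.29: |R|=0.3439
R=1: x+8/21x²=0 ⇒ x=−21/8=-2.6250; min R=1−1/(4·8/21)=0.3438>−1
Confirm numerically:
  x=-1.315: |R|=0.34375 <1
  x=-1.298: |R|=0.34383 <1
  x=-1.274: |R|=0.34431 <1
  x=-1.262: |R|=0.34472 <1
  x=-2.975: |R|=1.39667 >1
  x=-2.974: |R|=1.39540 >1
  x=-2.737: |R|=1.11678 >1
Stable set (-2.6250, 0).

left endpoint -2.6250.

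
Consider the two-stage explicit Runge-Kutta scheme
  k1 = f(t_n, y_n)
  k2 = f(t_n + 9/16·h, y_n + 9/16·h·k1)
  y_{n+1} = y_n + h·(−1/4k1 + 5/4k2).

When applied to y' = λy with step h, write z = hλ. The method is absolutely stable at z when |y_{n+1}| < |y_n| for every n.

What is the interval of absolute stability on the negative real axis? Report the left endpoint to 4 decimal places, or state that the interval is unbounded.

z∈(-1.4222,0).

Set f=λy, z=hλ:
  k1=λy_n ⇒ h·k1=z·y_n;  k2=λ(1+9/16z)y_n ⇒ h·k2=z(1+9/16z)y_n
  y_{n+1}/y_n = 1 − 1/4z + 5/4z(1+9/16z) = 1 + z + 45/64z²
  ⇒ R(z) = 1 + z + 45/64z².

Need |R(x)|<1, x<0.
x=-1.12: |R|=0.7620
R=1: x+45/64x²=0 ⇒ x=−64/45=-1.4222; min R=1−1/(4·45/64)=0.6444>−1
Confirm numerically:
  x=-1.351: |R|=0.93234 <1
  x=-0.982: |R|=0.69604 <1
  x=-0.910: |R|=0.67226 <1
  x=-0.768: |R|=0.64672 <1
  x=-1.957: |R|=1.73586 >1
  x=-1.740: |R|=1.38878 >1
  x=-1.484: |R|=1.06446 >1
So |R|<1 on (-1.4222, 0).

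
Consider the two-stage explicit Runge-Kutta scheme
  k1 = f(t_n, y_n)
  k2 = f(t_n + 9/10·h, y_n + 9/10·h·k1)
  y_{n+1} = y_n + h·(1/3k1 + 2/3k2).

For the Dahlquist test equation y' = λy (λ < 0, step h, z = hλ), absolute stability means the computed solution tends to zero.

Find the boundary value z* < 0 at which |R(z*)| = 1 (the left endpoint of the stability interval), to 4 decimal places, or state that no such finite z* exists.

Set f=λy, z=hλ:
  k1=λy_n ⇒ h·k1=z·y_n;  k2=λ(1+9/10z)y_n ⇒ h·k2=z(1+9/10z)y_n
  y_{n+1}/y_n = 1 + 1/3z + 2/3z(1+9/10z) = 1 + z + 3/5z²
  ⇒ R(z) = 1 + z + 3/5z².

Boundary: |R(x)|=1, x<0.
x=-1.46: |R|=0.8190
R=1: x+3/5x²=0 ⇒ x=−5/3=-1.6667; min R=1−1/(4·3/5)=0.5833>−1
Confirm numerically:
  x=-1.611: |R|=0.94619 <1
  x=-1.584: |R|=0.92143 <1
  x=-0.981: |R|=0.59642 <1
  x=-1.976: |R|=1.36675 >1
  x=-1.889: |R|=1.25199 >1
So |R|<1 on (-1.6667, 0).

left endpoint -1.6667.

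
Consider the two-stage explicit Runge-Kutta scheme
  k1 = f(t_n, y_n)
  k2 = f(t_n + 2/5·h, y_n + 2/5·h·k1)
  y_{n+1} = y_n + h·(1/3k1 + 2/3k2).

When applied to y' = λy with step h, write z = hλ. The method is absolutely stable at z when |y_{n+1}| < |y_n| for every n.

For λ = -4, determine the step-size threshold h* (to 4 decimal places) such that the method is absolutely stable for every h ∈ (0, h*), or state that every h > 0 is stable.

Set f=λy, z=hλ:
  k1=λy_n ⇒ h·k1=z·y_n;  k2=λ(1+2/5z)y_n ⇒ h·k2=z(1+2/5z)y_n
  y_{n+1}/y_n = 1 + 1/3z + 2/3z(1+2/5z) = 1 + z + 4/15z²
  Hence R(z) = 1 + z + 4/15z².

Solve |R(x)|<1 on ℝ⁻.
x=-0.86: |R|=0.3372
R=1: x+4/15x²=0 ⇒ x=−15/4=-3.7500; min R=1−1/(4·4/15)=0.0625>−1
Confirm numerically:
  x=-3.094: |R|=0.45876 <1
  x=-2.979: |R|=0.38752 <1
  x=-2.129: |R|=0.07970 <1
  x=-2.123: |R|=0.07890 <1
  x=-4.105: |R|=1.38861 >1
  x=-3.995: |R|=1.26101 >1
  x=-3.831: |R|=1.08275 >1
So |R|<1 on (-3.7500, 0).

(-3.7500,0); λ=-4 ⇒ h* = (15/4)/4 = 0.9375.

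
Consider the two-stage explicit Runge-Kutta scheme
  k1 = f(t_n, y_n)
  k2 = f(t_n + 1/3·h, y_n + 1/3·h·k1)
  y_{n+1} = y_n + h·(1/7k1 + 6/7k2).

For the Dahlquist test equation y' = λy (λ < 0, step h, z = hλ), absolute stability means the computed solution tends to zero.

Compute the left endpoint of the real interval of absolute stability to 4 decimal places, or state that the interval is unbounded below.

Set f=λy, z=hλ:
  k1=λy_n ⇒ h·k1=z·y_n;  k2=λ(1+1/3z)y_n ⇒ h·k2=z(1+1/3z)y_n
  y_{n+1}/y_n = 1 + 1/7z + 6/7z(1+1/3z) = 1 + z + 2/7z²
  so R(z) = 1 + z + 2/7z².

Boundary: |R(x)|=1, x<0.
x=-0.71: |R|=0.4340
R=1: x+2/7x²=0 ⇒ x=−7/2=-3.5000; min R=1−1/(4·2/7)=0.1250>−1
Confirm numerically:
  x=-3.096: |R|=0.64263 <1
  x=-3.051: |R|=0.60860 <1
  x=-2.504: |R|=0.28743 <1
  x=-2.117: |R|=0.16348 <1
  x=-3.948: |R|=1.50534 >1
  x=-3.938: |R|=1.49281 >1
Interval (-3.5000, 0).

left endpoint -3.5000.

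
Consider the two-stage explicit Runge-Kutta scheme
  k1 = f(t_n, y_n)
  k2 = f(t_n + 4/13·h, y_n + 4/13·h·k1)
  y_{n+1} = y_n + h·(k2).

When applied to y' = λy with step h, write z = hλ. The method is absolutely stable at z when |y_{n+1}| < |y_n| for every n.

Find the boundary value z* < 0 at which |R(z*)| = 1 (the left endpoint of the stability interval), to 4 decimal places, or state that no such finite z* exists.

Set f=λy, z=hλ:
  k1=λy_n ⇒ h·k1=z·y_n;  k2=λ(1+4/13z)y_n ⇒ h·k2=z(1+4/13z)y_n
  y_{n+1}/y_n = 1 + z(1+4/13z) = 1 + z + 4/13z²
  R(z) = 1 + z + 4/13z².

Solve |R(x)|<1 on ℝ⁻.
x=-0.37: |R|=0.6721
R=1: x+4/13x²=0 ⇒ x=−13/4=-3.2500; min R=1−1/(4·4/13)=0.1875>−1
Confirm numerically:
  x=-2.643: |R|=0.50637 <1
  x=-2.267: |R|=0.31432 <1
  x=-1.540: |R|=0.18972 <1
  x=-3.830: |R|=1.68351 >1
  x=-3.720: |R|=1.53797 >1
  x=-3.523: |R|=1.29593 >1
So |R|<1 on (-3.2500, 0).

z* = -3.2500.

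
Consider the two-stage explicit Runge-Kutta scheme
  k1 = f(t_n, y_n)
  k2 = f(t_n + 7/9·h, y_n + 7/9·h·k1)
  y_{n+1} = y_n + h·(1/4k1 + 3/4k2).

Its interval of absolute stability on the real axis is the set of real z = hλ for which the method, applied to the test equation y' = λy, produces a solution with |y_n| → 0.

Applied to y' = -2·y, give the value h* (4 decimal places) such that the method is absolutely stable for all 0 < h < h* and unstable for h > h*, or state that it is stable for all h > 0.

With y'=λy (z=hλ):
  k1=λy_n ⇒ h·k1=z·y_n;  k2=λ(1+7/9z)y_n ⇒ h·k2=z(1+7/9z)y_n
  y_{n+1}/y_n = 1 + 1/4z + 3/4z(1+7/9z) = 1 + z + 7/12z²
  so R(z) = 1 + z + 7/12z².

Solve |R(x)|<1 on ℝ⁻.
x=-1.47: |R|=0.7905
R=1: x+7/12x²=0 ⇒ x=−12/7=-1.7143; min R=1−1/(4·7/12)=0.5714>−1
Confirm numerically:
  x=-1.165: |R|=0.62671 <1
  x=-1.159: |R|=0.62458 <1
  x=-0.943: |R|=0.57573 <1
  x=-0.916: |R|=0.57345 <1
  x=-2.162: |R|=1.56464 >1
  x=-2.140: |R|=1.53143 >1
Stable set (-1.7143, 0).

(-1.7143,0); λ=-2 ⇒ h* = (12/7)/2 = 0.8571.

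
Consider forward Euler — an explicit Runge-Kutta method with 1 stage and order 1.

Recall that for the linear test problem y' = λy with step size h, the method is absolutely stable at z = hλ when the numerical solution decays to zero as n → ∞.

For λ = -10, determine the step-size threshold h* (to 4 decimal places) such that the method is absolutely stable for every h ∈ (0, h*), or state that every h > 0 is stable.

(-2.0000,0); λ=-10 ⇒ h* = 0.2000.

Test eqn y'=λy, z=hλ:
  order 1, 1-stage ⇒ R(z)=1+z
  (e.g. R(-1)=0.00000, |R|=0.00000)

Need |R(x)|<1, x<0.
x=-1: |R|=0.0000
|R(-1.91)|=0.9100 |R(-0.92)|=0.0800 |R(-0.9)|=0.1000
Bisect:
  x_lo=-2.7830 |R|=1.7830  x_hi=-0.1561 |R|=0.8439
  mid=-1.46957 |R|=0.46957 →hi
  mid=-2.12630 |R|=1.12630 →lo
  mid=-1.79793 |R|=0.79793 →hi
  mid=-1.96212 |R|=0.96212 →hi
  mid=-2.04421 |R|=1.04421 →lo
  mid=-2.00316 |R|=1.00316 →lo
  mid=-1.98264 |R|=0.98264 →hi
  mid=-1.99290 |R|=0.99290 →hi
  mid=-1.99803 |R|=0.99803 →hi
  ...
  [-2.00012,-1.99996] ⇒ x*=-2.0000
Stable set (-2.0000, 0).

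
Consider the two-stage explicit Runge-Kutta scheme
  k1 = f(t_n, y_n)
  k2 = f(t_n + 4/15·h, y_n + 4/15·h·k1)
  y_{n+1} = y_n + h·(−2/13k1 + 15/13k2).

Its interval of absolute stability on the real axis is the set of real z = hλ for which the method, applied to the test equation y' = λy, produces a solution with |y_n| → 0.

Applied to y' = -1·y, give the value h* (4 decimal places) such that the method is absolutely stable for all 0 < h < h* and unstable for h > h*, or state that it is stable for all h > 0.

(-3.2500,0); λ=-1 ⇒ h* = (13/4)/1 = 3.2500.

On y'=λy, z=hλ:
  k1=λy_n ⇒ h·k1=z·y_n;  k2=λ(1+4/15z)y_n ⇒ h·k2=z(1+4/15z)y_n
  y_{n+1}/y_n = 1 − 2/13z + 15/13z(1+4/15z) = 1 + z + 4/13z²
  R(z) = 1 + z + 4/13z².

Boundary: |R(x)|=1, x<0.
x=-0.59: |R|=0.5171
R=1: x+4/13x²=0 ⇒ x=−13/4=-3.2500; min R=1−1/(4·4/13)=0.1875>−1
Confirm numerically:
  x=-2.683: |R|=0.53192 <1
  x=-2.183: |R|=0.28330 <1
  x=-1.526: |R|=0.19052 <1
  x=-3.816: |R|=1.66457 >1
  x=-3.729: |R|=1.54960 >1
  x=-3.588: |R|=1.37315 >1
Interval (-3.2500, 0).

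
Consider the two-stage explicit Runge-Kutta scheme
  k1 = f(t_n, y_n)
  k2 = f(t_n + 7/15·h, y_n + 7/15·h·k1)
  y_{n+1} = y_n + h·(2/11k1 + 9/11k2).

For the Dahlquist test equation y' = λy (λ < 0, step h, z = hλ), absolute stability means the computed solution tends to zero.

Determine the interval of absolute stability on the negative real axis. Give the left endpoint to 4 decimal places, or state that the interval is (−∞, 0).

Set f=λy, z=hλ:
  k1=λy_n ⇒ h·k1=z·y_n;  k2=λ(1+7/15z)y_n ⇒ h·k2=z(1+7/15z)y_n
  y_{n+1}/y_n = 1 + 2/11z + 9/11z(1+7/15z) = 1 + z + 21/55z²
  Hence R(z) = 1 + z + 21/55z².

Find x<0 with |R(x)|<1.
x=-1.72: |R|=0.4096
R=1: x+21/55x²=0 ⇒ x=−55/21=-2.6190; min R=1−1/(4·21/55)=0.3452>−1
Confirm numerically:
  x=-1.406: |R|=0.34879 <1
  x=-1.353: |R|=0.34596 <1
  x=-1.235: |R|=0.34736 <1
  x=-1.186: |R|=0.35106 <1
  x=-3.133: |R|=1.61481 >1
  x=-2.784: |R|=1.17534 >1
  x=-2.670: |R|=1.05194 >1
So |R|<1 on (-2.6190, 0).

z∈(-2.6190,0).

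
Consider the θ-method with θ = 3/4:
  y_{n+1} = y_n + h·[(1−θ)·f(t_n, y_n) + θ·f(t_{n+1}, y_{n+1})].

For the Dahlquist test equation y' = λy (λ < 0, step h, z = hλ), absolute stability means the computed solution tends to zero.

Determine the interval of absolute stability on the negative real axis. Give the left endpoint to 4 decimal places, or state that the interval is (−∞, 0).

On y'=λy, z=hλ:
  y_{n+1} = y_n + z·[1/4·y_n + 3/4·y_{n+1}] ⇒ (1 − 3/4z)y_{n+1} = (1 + 1/4z)y_n
  so R(z) = (1 + 1/4z)/(1 − 3/4z).

Boundary: |R(x)|=1, x<0.
x=-1.53: |R|=0.2875
x=-2: |R|=0.2000
x=-10: |R|=0.1765
x=-100: |R|=0.3158
θ=3/4≥1/2 ⇒ |1+1/4x|<|1−3/4x| ∀x<0 ⇒ stable on all of ℝ⁻.

unbounded; (−∞, 0).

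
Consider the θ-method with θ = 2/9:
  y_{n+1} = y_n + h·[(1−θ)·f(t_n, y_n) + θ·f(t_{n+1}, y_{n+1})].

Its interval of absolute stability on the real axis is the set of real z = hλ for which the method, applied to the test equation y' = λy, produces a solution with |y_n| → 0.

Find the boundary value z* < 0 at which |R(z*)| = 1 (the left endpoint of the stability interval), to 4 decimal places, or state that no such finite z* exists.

left endpoint -3.6000.

On y'=λy, z=hλ:
  y_{n+1} = y_n + z·[7/9·y_n + 2/9·y_{n+1}] ⇒ (1 − 2/9z)y_{n+1} = (1 + 7/9z)y_n
  ⇒ R(z) = (1 + 7/9z)/(1 − 2/9z).

Need |R(x)|<1, x<0.
x=-1: |R|=0.1818
R=−1: 1+7/9x = −1+2/9x ⇒ -5/9x=2 ⇒ x=2/(-5/9)=-3.6000
Confirm numerically:
  x=-3.097: |R|=0.83447 <1
  x=-2.443: |R|=0.58339 <1
  x=-1.869: |R|=0.32054 <1
  x=-4.170: |R|=1.16436 >1
  x=-4.119: |R|=1.15054 >1
  x=-3.721: |R|=1.03680 >1
Interval (-3.6000, 0).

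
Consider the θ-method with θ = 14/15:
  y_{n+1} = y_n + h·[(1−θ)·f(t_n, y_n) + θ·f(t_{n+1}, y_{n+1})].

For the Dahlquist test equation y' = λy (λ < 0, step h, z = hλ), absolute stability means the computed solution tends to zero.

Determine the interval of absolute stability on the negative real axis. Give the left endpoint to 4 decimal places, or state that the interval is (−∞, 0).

Test eqn y'=λy, z=hλ:
  y_{n+1} = y_n + z·[1/15·y_n + 14/15·y_{n+1}] ⇒ (1 − 14/15z)y_{n+1} = (1 + 1/15z)y_n
  R(z) = (1 + 1/15z)/(1 − 14/15z).

Solve |R(x)|<1 on ℝ⁻.
x=-0.77: |R|=0.5520
x=-2: |R|=0.3023
x=-10: |R|=0.0323
x=-100: |R|=0.0601
θ=14/15≥1/2 ⇒ |1+1/15x|<|1−14/15x| ∀x<0 ⇒ stable on all of ℝ⁻.

unbounded; (−∞, 0).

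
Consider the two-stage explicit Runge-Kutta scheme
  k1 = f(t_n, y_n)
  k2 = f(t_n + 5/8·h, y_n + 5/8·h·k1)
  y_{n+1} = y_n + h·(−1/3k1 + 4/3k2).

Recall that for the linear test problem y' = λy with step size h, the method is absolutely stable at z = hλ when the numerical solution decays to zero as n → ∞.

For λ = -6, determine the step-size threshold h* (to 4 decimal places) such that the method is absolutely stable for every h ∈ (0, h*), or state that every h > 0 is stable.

Set f=λy, z=hλ:
  k1=λy_n ⇒ h·k1=z·y_n;  k2=λ(1+5/8z)y_n ⇒ h·k2=z(1+5/8z)y_n
  y_{n+1}/y_n = 1 − 1/3z + 4/3z(1+5/8z) = 1 + z + 5/6z²
  R(z) = 1 + z + 5/6z².

Find x<0 with |R(x)|<1.
x=-1.2: |R|=1.0000
R=1: x+5/6x²=0 ⇒ x=−6/5=-1.2000; min R=1−1/(4·5/6)=0.7000>−1
Confirm numerically:
  x=-1.138: |R|=0.94120 <1
  x=-1.086: |R|=0.89683 <1
  x=-1.081: |R|=0.89280 <1
  x=-1.677: |R|=1.66661 >1
  x=-1.442: |R|=1.29080 >1
  x=-1.254: |R|=1.05643 >1
Interval (-1.2000, 0).

(-1.2000,0); λ=-6 ⇒ h* = (6/5)/6 = 0.2000.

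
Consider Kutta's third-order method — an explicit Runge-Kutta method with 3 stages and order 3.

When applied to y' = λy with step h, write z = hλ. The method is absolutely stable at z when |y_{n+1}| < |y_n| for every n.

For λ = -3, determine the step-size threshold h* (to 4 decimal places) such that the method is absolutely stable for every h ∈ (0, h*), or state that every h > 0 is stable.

(-2.5127,0); λ=-3 ⇒ h* = 0.8376.

Test eqn y'=λy, z=hλ:
  order 3, 3-stage ⇒ R(z)=1+z+z^2/2+z^3/6
  (e.g. R(-0.63)=0.52678, |R|=0.52678)

Boundary: |R(x)|=1, x<0.
x=-0.63: |R|=0.5268
|R(-2.29)|=0.6694 |R(-1.96)|=0.2941 |R(-1.87)|=0.2114
Bisect:
  x_lo=-3.1609 |R|=2.4288  x_hi=-0.3529 |R|=0.7020
  mid=-1.75692 |R|=0.11740 →hi
  mid=-2.45891 |R|=0.91365 →hi
  mid=-2.80991 |R|=1.55975 →lo
  mid=-2.63441 |R|=1.21153 →lo
  mid=-2.54666 |R|=1.05663 →lo
  mid=-2.50278 |R|=0.98369 →hi
  mid=-2.52472 |R|=1.01980 →lo
  ...
  [-2.51289,-2.51272] ⇒ x*=-2.5127
Stable set (-2.5127, 0).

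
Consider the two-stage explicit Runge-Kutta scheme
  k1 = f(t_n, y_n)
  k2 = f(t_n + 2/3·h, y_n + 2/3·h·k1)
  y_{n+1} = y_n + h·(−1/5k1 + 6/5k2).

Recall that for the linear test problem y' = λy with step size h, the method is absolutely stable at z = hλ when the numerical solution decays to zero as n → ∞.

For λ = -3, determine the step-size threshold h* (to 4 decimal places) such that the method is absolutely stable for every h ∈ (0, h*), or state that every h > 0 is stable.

(-1.2500,0); λ=-3 ⇒ h* = (5/4)/3 = 0.4167.

On y'=λy, z=hλ:
  k1=λy_n ⇒ h·k1=z·y_n;  k2=λ(1+2/3z)y_n ⇒ h·k2=z(1+2/3z)y_n
  y_{n+1}/y_n = 1 − 1/5z + 6/5z(1+2/3z) = 1 + z + 4/5z²
  so R(z) = 1 + z + 4/5z².

Boundary: |R(x)|=1, x<0.
x=-1.29: |R|=1.0413
R=1: x+4/5x²=0 ⇒ x=−5/4=-1.2500; min R=1−1/(4·4/5)=0.6875>−1
Confirm numerically:
  x=-1.191: |R|=0.94378 <1
  x=-1.124: |R|=0.88670 <1
  x=-1.108: |R|=0.87413 <1
  x=-0.863: |R|=0.73282 <1
  x=-1.842: |R|=1.87237 >1
  x=-1.478: |R|=1.26959 >1
Stable set (-1.2500, 0).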